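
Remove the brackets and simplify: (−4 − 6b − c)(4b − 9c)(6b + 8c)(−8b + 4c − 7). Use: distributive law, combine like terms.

(−4 − 6b − c)(4b − 9c)(6b + 8c)(−8b + 4c − 7)
= (−16b + 36c − 24b^2 + 54bc − 4bc + 9c^2)(6b + 8c)(−8b + 4c − 7)    [distributive law]
= (−16b + 36c − 24b^2 + 50bc + 9c^2)(6b + 8c)(−8b + 4c − 7)    [combine like terms]
= (−96b^2 − 128bc + 216bc + 288c^2 − 144b^3 − 192b^2c + 300b^2c + 400bc^2 + 54bc^2 + 72c^3)(−8b + 4c − 7)    [distributive law]
= (−96b^2 + 88bc + 288c^2 − 144b^3 + 108b^2c + 454bc^2 + 72c^3)(−8b + 4c − 7)    [combine like terms]
= 768b^3 − 384b^2c + 672b^2 − 704b^2c + 352bc^2 − 616bc − 2304bc^2 + 1152c^3 − 2016c^2 + 1152b^4 − 576b^3c + 1008b^3 − 864b^3c + 432b^2c^2 − 756b^2c − 3632b^2c^2 + 1816bc^3 − 3178bc^2 − 576bc^3 + 288c^4 − 504c^3    [distributive law]
= 1776b^3 − 1844b^2c + 672b^2 − 5130bc^2 − 616bc + 648c^3 − 2016c^2 + 1152b^4 − 1440b^3c − 3200b^2c^2 + 1240bc^3 + 288c^4    [combine like terms]

1776b^3 − 1844b^2c + 672b^2 − 5130bc^2 − 616bc + 648c^3 − 2016c^2 + 1152b^4 − 1440b^3c − 3200b^2c^2 + 1240bc^3 + 288c^4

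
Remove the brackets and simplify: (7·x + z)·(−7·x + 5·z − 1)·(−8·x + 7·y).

392·x^3 − 343·x^2·y − 224·x^2·z + 196·x·y·z + 56·x^2 − 49·x·y − 40·x·z^2 + 35·y·z^2 + 8·x·z − 7·y·z

(7·x + z)·(−7·x + 5·z − 1)·(−8·x + 7·y)
= (−49·x^2 + 35·x·z − 7·x − 7·x·z + 5·z^2 − z)·(−8·x + 7·y)    [distributive law]
= (−49·x^2 + 28·x·z − 7·x + 5·z^2 − z)·(−8·x + 7·y)    [combine like terms]
= 392·x^3 − 343·x^2·y − 224·x^2·z + 196·x·y·z + 56·x^2 − 49·x·y − 40·x·z^2 + 35·y·z^2 + 8·x·z − 7·y·z    [distributive law]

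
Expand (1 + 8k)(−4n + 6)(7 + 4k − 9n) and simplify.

(1 + 8k)(−4n + 6)(7 + 4k − 9n)
= (−4n + 6 − 32kn + 48k)(7 + 4k − 9n)    [distributive law]
= −28n − 16kn + 36n² + 42 + 24k − 54n − 224kn − 128k²n + 288kn² + 336k + 192k² − 432kn    [distributive law]
= −82n − 672kn + 36n² + 42 + 360k − 128k²n + 288kn² + 192k²    [combine like terms]

−82n − 672kn + 36n² + 42 + 360k − 128k²n + 288kn² + 192k²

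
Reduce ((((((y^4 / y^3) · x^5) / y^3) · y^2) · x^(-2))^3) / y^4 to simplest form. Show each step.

x^9y^(-4)

((((((y^4 / y^3) · x^5) / y^3) · y^2) · x^(-2))^3) / y^4
= ((((((y^4 / y^3) · x^5) / y^3) · y^2)^3) · ((x^(-2))^3)) / y^4    [power of a product]
= ((((((y^4 / y^3) · x^5) / y^3)^3) · ((y^2)^3)) · ((x^(-2))^3)) / y^4    [power of a product]
= ((((((y^4 / y^3) · x^5)^3) / ((y^3)^3)) · ((y^2)^3)) · ((x^(-2))^3)) / y^4    [power of a quotient]
= ((((((y^4 / y^3)^3) · ((x^5)^3)) / ((y^3)^3)) · ((y^2)^3)) · ((x^(-2))^3)) / y^4    [power of a product]
= (((((((y^4)^3) / ((y^3)^3)) · ((x^5)^3)) / ((y^3)^3)) · ((y^2)^3)) · ((x^(-2))^3)) / y^4    [power of a quotient]
= (((((y^12 / ((y^3)^3)) · ((x^5)^3)) / ((y^3)^3)) · ((y^2)^3)) · ((x^(-2))^3)) / y^4    [power of a power]
= (((((y^12 / y^9) · ((x^5)^3)) / ((y^3)^3)) · ((y^2)^3)) · ((x^(-2))^3)) / y^4    [power of a power]
= ((((y^3 · ((x^5)^3)) / ((y^3)^3)) · ((y^2)^3)) · ((x^(-2))^3)) / y^4    [quotient of powers]
= ((((y^3 · x^15) / ((y^3)^3)) · ((y^2)^3)) · ((x^(-2))^3)) / y^4    [power of a power]
= ((((y^3 · x^15) / y^9) · ((y^2)^3)) · ((x^(-2))^3)) / y^4    [power of a power]
= ((((y^3 · x^15) / y^9) · y^6) · ((x^(-2))^3)) / y^4    [power of a power]
= ((((y^3 · x^15) / y^9) · y^6) · x^(-6)) / y^4    [power of a power]
= x^9y^(-4)    [quotient of powers; product of powers]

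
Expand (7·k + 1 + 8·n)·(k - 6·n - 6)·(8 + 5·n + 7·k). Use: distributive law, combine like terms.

-231·k^2 - 203·k^2·n + 49·k^3 - 855·k·n - 506·k·n^2 - 370·k - 462·n - 654·n^2 - 48 - 240·n^3

(7·k + 1 + 8·n)·(k - 6·n - 6)·(8 + 5·n + 7·k)
= (7·k^2 - 42·k·n - 42·k + k - 6·n - 6 + 8·k·n - 48·n^2 - 48·n)·(8 + 5·n + 7·k)    [distributive law]
= (7·k^2 - 34·k·n - 41·k - 54·n - 6 - 48·n^2)·(8 + 5·n + 7·k)    [combine like terms]
= 56·k^2 + 35·k^2·n + 49·k^3 - 272·k·n - 170·k·n^2 - 238·k^2·n - 328·k - 205·k·n - 287·k^2 - 432·n - 270·n^2 - 378·k·n - 48 - 30·n - 42·k - 384·n^2 - 240·n^3 - 336·k·n^2    [distributive law]
= -231·k^2 - 203·k^2·n + 49·k^3 - 855·k·n - 506·k·n^2 - 370·k - 462·n - 654·n^2 - 48 - 240·n^3    [combine like terms]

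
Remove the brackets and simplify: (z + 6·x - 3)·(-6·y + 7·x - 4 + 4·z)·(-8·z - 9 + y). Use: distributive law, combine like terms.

(z + 6·x - 3)·(-6·y + 7·x - 4 + 4·z)·(-8·z - 9 + y)
= (-6·y·z + 7·x·z - 4·z + 4·z^2 - 36·x·y + 42·x^2 - 24·x + 24·x·z + 18·y - 21·x + 12 - 12·z)·(-8·z - 9 + y)    [distributive law]
= (-6·y·z + 31·x·z - 16·z + 4·z^2 - 36·x·y + 42·x^2 - 45·x + 18·y + 12)·(-8·z - 9 + y)    [combine like terms]
= 48·y·z^2 + 54·y·z - 6·y^2·z - 248·x·z^2 - 279·x·z + 31·x·y·z + 128·z^2 + 144·z - 16·y·z - 32·z^3 - 36·z^2 + 4·y·z^2 + 288·x·y·z + 324·x·y - 36·x·y^2 - 336·x^2·z - 378·x^2 + 42·x^2·y + 360·x·z + 405·x - 45·x·y - 144·y·z - 162·y + 18·y^2 - 96·z - 108 + 12·y    [distributive law]
= 52·y·z^2 - 106·y·z - 6·y^2·z - 248·x·z^2 + 81·x·z + 319·x·y·z + 92·z^2 + 48·z - 32·z^3 + 279·x·y - 36·x·y^2 - 336·x^2·z - 378·x^2 + 42·x^2·y + 405·x - 150·y + 18·y^2 - 108    [combine like terms]

52·y·z^2 - 106·y·z - 6·y^2·z - 248·x·z^2 + 81·x·z + 319·x·y·z + 92·z^2 + 48·z - 32·z^3 + 279·x·y - 36·x·y^2 - 336·x^2·z - 378·x^2 + 42·x^2·y + 405·x - 150·y + 18·y^2 - 108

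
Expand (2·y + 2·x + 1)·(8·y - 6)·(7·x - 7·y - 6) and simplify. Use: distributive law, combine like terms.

(2·y + 2·x + 1)·(8·y - 6)·(7·x - 7·y - 6)
= (16·y^2 - 12·y + 16·x·y - 12·x + 8·y - 6)·(7·x - 7·y - 6)    [distributive law]
= (16·y^2 - 4·y + 16·x·y - 12·x - 6)·(7·x - 7·y - 6)    [combine like terms]
= 112·x·y^2 - 112·y^3 - 96·y^2 - 28·x·y + 28·y^2 + 24·y + 112·x^2·y - 112·x·y^2 - 96·x·y - 84·x^2 + 84·x·y + 72·x - 42·x + 42·y + 36    [distributive law]
= -112·y^3 - 68·y^2 - 40·x·y + 66·y + 112·x^2·y - 84·x^2 + 30·x + 36    [combine like terms]

-112·y^3 - 68·y^2 - 40·x·y + 66·y + 112·x^2·y - 84·x^2 + 30·x + 36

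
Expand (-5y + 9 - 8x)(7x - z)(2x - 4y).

154x^2y + 140xy^2 - 22xyz - 20y^2z + 126x^2 - 252xy - 18xz + 36yz - 112x^3 + 16x^2z

(-5y + 9 - 8x)(7x - z)(2x - 4y)
= (-35xy + 5yz + 63x - 9z - 56x^2 + 8xz)(2x - 4y)    [distributive law]
= -70x^2y + 140xy^2 + 10xyz - 20y^2z + 126x^2 - 252xy - 18xz + 36yz - 112x^3 + 224x^2y + 16x^2z - 32xyz    [distributive law]
= 154x^2y + 140xy^2 - 22xyz - 20y^2z + 126x^2 - 252xy - 18xz + 36yz - 112x^3 + 16x^2z    [combine like terms]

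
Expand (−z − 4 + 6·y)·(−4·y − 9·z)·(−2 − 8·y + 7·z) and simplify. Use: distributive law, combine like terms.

(−z − 4 + 6·y)·(−4·y − 9·z)·(−2 − 8·y + 7·z)
= (4·y·z + 9·z^2 + 16·y + 36·z − 24·y^2 − 54·y·z)·(−2 − 8·y + 7·z)    [distributive law]
= (−50·y·z + 9·z^2 + 16·y + 36·z − 24·y^2)·(−2 − 8·y + 7·z)    [combine like terms]
= 100·y·z + 400·y^2·z − 350·y·z^2 − 18·z^2 − 72·y·z^2 + 63·z^3 − 32·y − 128·y^2 + 112·y·z − 72·z − 288·y·z + 252·z^2 + 48·y^2 + 192·y^3 − 168·y^2·z    [distributive law]
= −76·y·z + 232·y^2·z − 422·y·z^2 + 234·z^2 + 63·z^3 − 32·y − 80·y^2 − 72·z + 192·y^3    [combine like terms]

−76·y·z + 232·y^2·z − 422·y·z^2 + 234·z^2 + 63·z^3 − 32·y − 80·y^2 − 72·z + 192·y^3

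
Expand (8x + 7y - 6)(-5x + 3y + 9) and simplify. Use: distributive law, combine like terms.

(8x + 7y - 6)(-5x + 3y + 9)
= -40x^2 + 24xy + 72x - 35xy + 21y^2 + 63y + 30x - 18y - 54    [distributive law]
= -40x^2 - 11xy + 102x + 21y^2 + 45y - 54    [combine like terms]

-40x^2 - 11xy + 102x + 21y^2 + 45y - 54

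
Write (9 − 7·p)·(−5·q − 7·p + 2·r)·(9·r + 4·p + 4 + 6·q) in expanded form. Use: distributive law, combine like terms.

(9 − 7·p)·(−5·q − 7·p + 2·r)·(9·r + 4·p + 4 + 6·q)
= (−45·q − 63·p + 18·r + 35·p·q + 49·p² − 14·p·r)·(9·r + 4·p + 4 + 6·q)    [distributive law]
= −405·q·r − 180·p·q − 180·q − 270·q² − 567·p·r − 252·p² − 252·p − 378·p·q + 162·r² + 72·p·r + 72·r + 108·q·r + 315·p·q·r + 140·p²·q + 140·p·q + 210·p·q² + 441·p²·r + 196·p³ + 196·p² + 294·p²·q − 126·p·r² − 56·p²·r − 56·p·r − 84·p·q·r    [distributive law]
= −297·q·r − 418·p·q − 180·q − 270·q² − 551·p·r − 56·p² − 252·p + 162·r² + 72·r + 231·p·q·r + 434·p²·q + 210·p·q² + 385·p²·r + 196·p³ − 126·p·r²    [combine like terms]

−297·q·r − 418·p·q − 180·q − 270·q² − 551·p·r − 56·p² − 252·p + 162·r² + 72·r + 231·p·q·r + 434·p²·q + 210·p·q² + 385·p²·r + 196·p³ − 126·p·r²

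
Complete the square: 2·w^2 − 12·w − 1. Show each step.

2(w − 3)^2 − 19

2·w^2 − 12·w − 1
= 2(w^2 − 6·w) − 1    [factor out 2 from the w-terms]
= 2(w^2 − 6·w + 9 − 9) − 1    [add and subtract 9 inside the bracket]
= 2(w − 3)^2 − 18 − 1    [perfect-square identity]
= 2(w − 3)^2 − 19    [combine constants]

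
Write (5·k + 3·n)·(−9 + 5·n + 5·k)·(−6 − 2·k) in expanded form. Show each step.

270·k − 60·k^2 − 186·k·n − 80·k^2·n − 50·k^3 + 162·n − 90·n^2 − 30·k·n^2

(5·k + 3·n)·(−9 + 5·n + 5·k)·(−6 − 2·k)
= (−45·k + 25·k·n + 25·k^2 − 27·n + 15·n^2 + 15·k·n)·(−6 − 2·k)    [distributive law]
= (−45·k + 40·k·n + 25·k^2 − 27·n + 15·n^2)·(−6 − 2·k)    [combine like terms]
= 270·k + 90·k^2 − 240·k·n − 80·k^2·n − 150·k^2 − 50·k^3 + 162·n + 54·k·n − 90·n^2 − 30·k·n^2    [distributive law]
= 270·k − 60·k^2 − 186·k·n − 80·k^2·n − 50·k^3 + 162·n − 90·n^2 − 30·k·n^2    [combine like terms]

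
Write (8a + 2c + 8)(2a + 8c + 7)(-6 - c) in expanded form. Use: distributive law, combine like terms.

(8a + 2c + 8)(2a + 8c + 7)(-6 - c)
= (16a² + 64ac + 56a + 4ac + 16c² + 14c + 16a + 64c + 56)(-6 - c)    [distributive law]
= (16a² + 68ac + 72a + 16c² + 78c + 56)(-6 - c)    [combine like terms]
= -96a² - 16a²c - 408ac - 68ac² - 432a - 72ac - 96c² - 16c³ - 468c - 78c² - 336 - 56c    [distributive law]
= -96a² - 16a²c - 480ac - 68ac² - 432a - 174c² - 16c³ - 524c - 336    [combine like terms]

-96a² - 16a²c - 480ac - 68ac² - 432a - 174c² - 16c³ - 524c - 336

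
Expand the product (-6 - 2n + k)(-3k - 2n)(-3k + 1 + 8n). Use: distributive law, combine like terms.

(-6 - 2n + k)(-3k - 2n)(-3k + 1 + 8n)
= (18k + 12n + 6kn + 4n^2 - 3k^2 - 2kn)(-3k + 1 + 8n)    [distributive law]
= (18k + 12n + 4kn + 4n^2 - 3k^2)(-3k + 1 + 8n)    [combine like terms]
= -54k^2 + 18k + 144kn - 36kn + 12n + 96n^2 - 12k^2n + 4kn + 32kn^2 - 12kn^2 + 4n^2 + 32n^3 + 9k^3 - 3k^2 - 24k^2n    [distributive law]
= -57k^2 + 18k + 112kn + 12n + 100n^2 - 36k^2n + 20kn^2 + 32n^3 + 9k^3    [combine like terms]

-57k^2 + 18k + 112kn + 12n + 100n^2 - 36k^2n + 20kn^2 + 32n^3 + 9k^3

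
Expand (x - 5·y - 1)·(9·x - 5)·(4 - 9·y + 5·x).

(x - 5·y - 1)·(9·x - 5)·(4 - 9·y + 5·x)
= (9·x^2 - 5·x - 45·x·y + 25·y - 9·x + 5)·(4 - 9·y + 5·x)    [distributive law]
= (9·x^2 - 14·x - 45·x·y + 25·y + 5)·(4 - 9·y + 5·x)    [combine like terms]
= 36·x^2 - 81·x^2·y + 45·x^3 - 56·x + 126·x·y - 70·x^2 - 180·x·y + 405·x·y^2 - 225·x^2·y + 100·y - 225·y^2 + 125·x·y + 20 - 45·y + 25·x    [distributive law]
= -34·x^2 - 306·x^2·y + 45·x^3 - 31·x + 71·x·y + 405·x·y^2 + 55·y - 225·y^2 + 20    [combine like terms]

-34·x^2 - 306·x^2·y + 45·x^3 - 31·x + 71·x·y + 405·x·y^2 + 55·y - 225·y^2 + 20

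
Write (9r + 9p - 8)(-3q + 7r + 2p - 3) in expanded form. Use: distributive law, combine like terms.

-27qr + 63r^2 + 81pr - 83r - 27pq + 18p^2 - 43p + 24q + 24

(9r + 9p - 8)(-3q + 7r + 2p - 3)
= -27qr + 63r^2 + 18pr - 27r - 27pq + 63pr + 18p^2 - 27p + 24q - 56r - 16p + 24    [distributive law]
= -27qr + 63r^2 + 81pr - 83r - 27pq + 18p^2 - 43p + 24q + 24    [combine like terms]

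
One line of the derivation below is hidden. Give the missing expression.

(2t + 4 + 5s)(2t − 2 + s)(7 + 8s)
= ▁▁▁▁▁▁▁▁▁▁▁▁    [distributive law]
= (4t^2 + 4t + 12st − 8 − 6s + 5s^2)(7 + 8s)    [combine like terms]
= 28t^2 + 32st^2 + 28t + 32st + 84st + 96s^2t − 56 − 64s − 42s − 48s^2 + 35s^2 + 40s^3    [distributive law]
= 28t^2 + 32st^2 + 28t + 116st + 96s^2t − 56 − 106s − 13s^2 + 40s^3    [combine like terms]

By distributive law:

(4t^2 − 4t + 2st + 8t − 8 + 4s + 10st − 10s + 5s^2)(7 + 8s)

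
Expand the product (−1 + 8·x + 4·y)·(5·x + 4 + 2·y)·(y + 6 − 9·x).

(−1 + 8·x + 4·y)·(5·x + 4 + 2·y)·(y + 6 − 9·x)
= (−5·x − 4 − 2·y + 40·x² + 32·x + 16·x·y + 20·x·y + 16·y + 8·y²)·(y + 6 − 9·x)    [distributive law]
= (27·x − 4 + 14·y + 40·x² + 36·x·y + 8·y²)·(y + 6 − 9·x)    [combine like terms]
= 27·x·y + 162·x − 243·x² − 4·y − 24 + 36·x + 14·y² + 84·y − 126·x·y + 40·x²·y + 240·x² − 360·x³ + 36·x·y² + 216·x·y − 324·x²·y + 8·y³ + 48·y² − 72·x·y²    [distributive law]
= 117·x·y + 198·x − 3·x² + 80·y − 24 + 62·y² − 284·x²·y − 360·x³ − 36·x·y² + 8·y³    [combine like terms]

117·x·y + 198·x − 3·x² + 80·y − 24 + 62·y² − 284·x²·y − 360·x³ − 36·x·y² + 8·y³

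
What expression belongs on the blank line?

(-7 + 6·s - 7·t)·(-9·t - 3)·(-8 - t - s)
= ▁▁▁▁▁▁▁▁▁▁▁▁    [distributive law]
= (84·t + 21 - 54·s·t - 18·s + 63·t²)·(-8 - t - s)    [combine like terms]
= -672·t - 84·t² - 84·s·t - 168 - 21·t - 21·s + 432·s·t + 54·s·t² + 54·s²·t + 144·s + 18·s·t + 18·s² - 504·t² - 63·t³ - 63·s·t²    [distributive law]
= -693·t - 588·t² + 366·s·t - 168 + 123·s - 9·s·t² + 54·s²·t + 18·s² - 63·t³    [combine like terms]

After distributive law, the bracketed line is:

(63·t + 21 - 54·s·t - 18·s + 63·t² + 21·t)·(-8 - t - s)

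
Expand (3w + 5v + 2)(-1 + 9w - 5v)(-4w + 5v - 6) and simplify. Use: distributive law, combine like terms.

(3w + 5v + 2)(-1 + 9w - 5v)(-4w + 5v - 6)
= (-3w + 27w^2 - 15vw - 5v + 45vw - 25v^2 - 2 + 18w - 10v)(-4w + 5v - 6)    [distributive law]
= (15w + 27w^2 + 30vw - 15v - 25v^2 - 2)(-4w + 5v - 6)    [combine like terms]
= -60w^2 + 75vw - 90w - 108w^3 + 135vw^2 - 162w^2 - 120vw^2 + 150v^2w - 180vw + 60vw - 75v^2 + 90v + 100v^2w - 125v^3 + 150v^2 + 8w - 10v + 12    [distributive law]
= -222w^2 - 45vw - 82w - 108w^3 + 15vw^2 + 250v^2w + 75v^2 + 80v - 125v^3 + 12    [combine like terms]

-222w^2 - 45vw - 82w - 108w^3 + 15vw^2 + 250v^2w + 75v^2 + 80v - 125v^3 + 12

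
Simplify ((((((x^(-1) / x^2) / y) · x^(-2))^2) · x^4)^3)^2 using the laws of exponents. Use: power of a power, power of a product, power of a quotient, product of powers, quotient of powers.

x^(-36)y^(-12)

((((((x^(-1) / x^2) / y) · x^(-2))^2) · x^4)^3)^2
= (((((x^(-1) / x^2) / y) · x^(-2))^2) · x^4)^6    [power of a power]
= (((((x^(-1) / x^2) / y) · x^(-2))^2)^6) · ((x^4)^6)    [power of a product]
= ((((x^(-1) / x^2) / y) · x^(-2))^12) · ((x^4)^6)    [power of a power]
= ((((x^(-1) / x^2) / y)^12) · ((x^(-2))^12)) · ((x^4)^6)    [power of a product]
= ((((x^(-1) / x^2)^12) / (y^12)) · ((x^(-2))^12)) · ((x^4)^6)    [power of a quotient]
= (((((x^(-1))^12) / ((x^2)^12)) / (y^12)) · ((x^(-2))^12)) · ((x^4)^6)    [power of a quotient]
= (((x^(-12) / ((x^2)^12)) / (y^12)) · ((x^(-2))^12)) · ((x^4)^6)    [power of a power]
= (((x^(-12) / x^24) / (y^12)) · ((x^(-2))^12)) · ((x^4)^6)    [power of a power]
= ((x^(-36) / (y^12)) · ((x^(-2))^12)) · ((x^4)^6)    [quotient of powers]
= ((x^(-36) / y^12) · x^(-24)) · ((x^4)^6)    [power of a power]
= ((x^(-36) / y^12) · x^(-24)) · x^24    [power of a power]
= x^(-36)y^(-12)    [quotient of powers; product of powers]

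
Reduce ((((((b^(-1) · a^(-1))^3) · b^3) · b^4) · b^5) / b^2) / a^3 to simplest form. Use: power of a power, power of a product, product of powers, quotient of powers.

((((((b^(-1) · a^(-1))^3) · b^3) · b^4) · b^5) / b^2) / a^3
= (((((((b^(-1))^3) · ((a^(-1))^3)) · b^3) · b^4) · b^5) / b^2) / a^3    [power of a product]
= (((((b^(-3) · ((a^(-1))^3)) · b^3) · b^4) · b^5) / b^2) / a^3    [power of a power]
= (((((b^(-3) · a^(-3)) · b^3) · b^4) · b^5) / b^2) / a^3    [power of a power]
= a^(-6)b^7    [quotient of powers; product of powers]

a^(-6)b^7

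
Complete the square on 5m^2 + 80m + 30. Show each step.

5(m + 8)^2 - 290

5m^2 + 80m + 30
= 5(m^2 + 16m) + 30    [factor out 5 from the m-terms]
= 5(m^2 + 16m + 64 - 64) + 30    [add and subtract 64 inside the bracket]
= 5(m + 8)^2 - 320 + 30    [perfect-square identity]
= 5(m + 8)^2 - 290    [combine constants]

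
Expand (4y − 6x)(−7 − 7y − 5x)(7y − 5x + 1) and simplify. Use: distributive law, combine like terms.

(4y − 6x)(−7 − 7y − 5x)(7y − 5x + 1)
= (−28y − 28y^2 − 20xy + 42x + 42xy + 30x^2)(7y − 5x + 1)    [distributive law]
= (−28y − 28y^2 + 22xy + 42x + 30x^2)(7y − 5x + 1)    [combine like terms]
= −196y^2 + 140xy − 28y − 196y^3 + 140xy^2 − 28y^2 + 154xy^2 − 110x^2y + 22xy + 294xy − 210x^2 + 42x + 210x^2y − 150x^3 + 30x^2    [distributive law]
= −224y^2 + 456xy − 28y − 196y^3 + 294xy^2 + 100x^2y − 180x^2 + 42x − 150x^3    [combine like terms]

−224y^2 + 456xy − 28y − 196y^3 + 294xy^2 + 100x^2y − 180x^2 + 42x − 150x^3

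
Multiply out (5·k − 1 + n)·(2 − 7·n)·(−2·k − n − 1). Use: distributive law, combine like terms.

(5·k − 1 + n)·(2 − 7·n)·(−2·k − n − 1)
= (10·k − 35·k·n − 2 + 7·n + 2·n − 7·n^2)·(−2·k − n − 1)    [distributive law]
= (10·k − 35·k·n − 2 + 9·n − 7·n^2)·(−2·k − n − 1)    [combine like terms]
= −20·k^2 − 10·k·n − 10·k + 70·k^2·n + 35·k·n^2 + 35·k·n + 4·k + 2·n + 2 − 18·k·n − 9·n^2 − 9·n + 14·k·n^2 + 7·n^3 + 7·n^2    [distributive law]
= −20·k^2 + 7·k·n − 6·k + 70·k^2·n + 49·k·n^2 − 7·n + 2 − 2·n^2 + 7·n^3    [combine like terms]

−20·k^2 + 7·k·n − 6·k + 70·k^2·n + 49·k·n^2 − 7·n + 2 − 2·n^2 + 7·n^3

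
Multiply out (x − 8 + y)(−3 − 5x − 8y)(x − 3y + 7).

2x² − 141xy + 283x − 5x³ + 2x²y + 31xy² + 355y + 168 − 239y² + 24y³

(x − 8 + y)(−3 − 5x − 8y)(x − 3y + 7)
= (−3x − 5x² − 8xy + 24 + 40x + 64y − 3y − 5xy − 8y²)(x − 3y + 7)    [distributive law]
= (37x − 5x² − 13xy + 24 + 61y − 8y²)(x − 3y + 7)    [combine like terms]
= 37x² − 111xy + 259x − 5x³ + 15x²y − 35x² − 13x²y + 39xy² − 91xy + 24x − 72y + 168 + 61xy − 183y² + 427y − 8xy² + 24y³ − 56y²    [distributive law]
= 2x² − 141xy + 283x − 5x³ + 2x²y + 31xy² + 355y + 168 − 239y² + 24y³    [combine like terms]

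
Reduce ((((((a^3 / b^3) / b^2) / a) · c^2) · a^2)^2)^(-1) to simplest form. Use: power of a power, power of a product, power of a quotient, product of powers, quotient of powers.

a^(-8)b^10c^(-4)

((((((a^3 / b^3) / b^2) / a) · c^2) · a^2)^2)^(-1)
= (((((a^3 / b^3) / b^2) / a) · c^2) · a^2)^(-2)    [power of a power]
= (((((a^3 / b^3) / b^2) / a) · c^2)^(-2)) · ((a^2)^(-2))    [power of a product]
= (((((a^3 / b^3) / b^2) / a)^(-2)) · ((c^2)^(-2))) · ((a^2)^(-2))    [power of a product]
= (((((a^3 / b^3) / b^2)^(-2)) / (a^(-2))) · ((c^2)^(-2))) · ((a^2)^(-2))    [power of a quotient]
= (((((a^3 / b^3)^(-2)) / ((b^2)^(-2))) / (a^(-2))) · ((c^2)^(-2))) · ((a^2)^(-2))    [power of a quotient]
= ((((((a^3)^(-2)) / ((b^3)^(-2))) / ((b^2)^(-2))) / (a^(-2))) · ((c^2)^(-2))) · ((a^2)^(-2))    [power of a quotient]
= ((((a^(-6) / ((b^3)^(-2))) / ((b^2)^(-2))) / (a^(-2))) · ((c^2)^(-2))) · ((a^2)^(-2))    [power of a power]
= ((((a^(-6) / b^(-6)) / ((b^2)^(-2))) / (a^(-2))) · ((c^2)^(-2))) · ((a^2)^(-2))    [power of a power]
= ((((a^(-6) / b^(-6)) / b^(-4)) / (a^(-2))) · ((c^2)^(-2))) · ((a^2)^(-2))    [power of a power]
= ((((a^(-6) / b^(-6)) / b^(-4)) / a^(-2)) · c^(-4)) · ((a^2)^(-2))    [power of a power]
= ((((a^(-6) / b^(-6)) / b^(-4)) / a^(-2)) · c^(-4)) · a^(-4)    [power of a power]
= a^(-8)b^10c^(-4)    [quotient of powers; product of powers]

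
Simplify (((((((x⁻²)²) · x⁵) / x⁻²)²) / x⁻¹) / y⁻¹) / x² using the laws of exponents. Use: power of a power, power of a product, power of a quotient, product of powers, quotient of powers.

(((((((x⁻²)²) · x⁵) / x⁻²)²) / x⁻¹) / y⁻¹) / x²
= (((((((x⁻²)²) · x⁵)²) / ((x⁻²)²)) / x⁻¹) / y⁻¹) / x²    [power of a quotient]
= (((((((x⁻²)²)²) · ((x⁵)²)) / ((x⁻²)²)) / x⁻¹) / y⁻¹) / x²    [power of a product]
= ((((((x⁻²)⁴) · ((x⁵)²)) / ((x⁻²)²)) / x⁻¹) / y⁻¹) / x²    [power of a power]
= ((((x⁻⁸ · ((x⁵)²)) / ((x⁻²)²)) / x⁻¹) / y⁻¹) / x²    [power of a power]
= ((((x⁻⁸ · x¹⁰) / ((x⁻²)²)) / x⁻¹) / y⁻¹) / x²    [power of a power]
= (((x² / ((x⁻²)²)) / x⁻¹) / y⁻¹) / x²    [product of powers]
= (((x² / x⁻⁴) / x⁻¹) / y⁻¹) / x²    [power of a power]
= ((x⁶ / x⁻¹) / y⁻¹) / x²    [quotient of powers]
= (x⁷ / y⁻¹) / x²    [quotient of powers]
= x⁵y    [quotient of powers]

x⁵y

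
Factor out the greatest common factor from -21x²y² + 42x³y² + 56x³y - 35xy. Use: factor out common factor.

7xy(-3xy + 6x²y + 8x² - 5)

-21x²y² + 42x³y² + 56x³y - 35xy
= 7(-3x²y² + 6x³y² + 8x³y - 5xy)    [factor out 7]
= 7xy(-3xy + 6x²y + 8x² - 5)    [factor out xy]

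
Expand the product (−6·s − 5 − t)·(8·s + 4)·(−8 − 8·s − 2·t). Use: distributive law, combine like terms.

(−6·s − 5 − t)·(8·s + 4)·(−8 − 8·s − 2·t)
= (−48·s^2 − 24·s − 40·s − 20 − 8·s·t − 4·t)·(−8 − 8·s − 2·t)    [distributive law]
= (−48·s^2 − 64·s − 20 − 8·s·t − 4·t)·(−8 − 8·s − 2·t)    [combine like terms]
= 384·s^2 + 384·s^3 + 96·s^2·t + 512·s + 512·s^2 + 128·s·t + 160 + 160·s + 40·t + 64·s·t + 64·s^2·t + 16·s·t^2 + 32·t + 32·s·t + 8·t^2    [distributive law]
= 896·s^2 + 384·s^3 + 160·s^2·t + 672·s + 224·s·t + 160 + 72·t + 16·s·t^2 + 8·t^2    [combine like terms]

896·s^2 + 384·s^3 + 160·s^2·t + 672·s + 224·s·t + 160 + 72·t + 16·s·t^2 + 8·t^2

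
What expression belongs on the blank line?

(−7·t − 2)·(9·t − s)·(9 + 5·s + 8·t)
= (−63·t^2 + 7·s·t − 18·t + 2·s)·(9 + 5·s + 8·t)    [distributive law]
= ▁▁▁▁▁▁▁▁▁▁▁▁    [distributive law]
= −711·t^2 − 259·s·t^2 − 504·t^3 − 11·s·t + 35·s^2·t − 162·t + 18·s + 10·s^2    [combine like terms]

Applying distributive law to the line above:

−567·t^2 − 315·s·t^2 − 504·t^3 + 63·s·t + 35·s^2·t + 56·s·t^2 − 162·t − 90·s·t − 144·t^2 + 18·s + 10·s^2 + 16·s·t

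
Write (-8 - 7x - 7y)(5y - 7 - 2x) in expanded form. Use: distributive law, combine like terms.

9y + 56 + 65x - 21xy + 14x^2 - 35y^2

(-8 - 7x - 7y)(5y - 7 - 2x)
= -40y + 56 + 16x - 35xy + 49x + 14x^2 - 35y^2 + 49y + 14xy    [distributive law]
= 9y + 56 + 65x - 21xy + 14x^2 - 35y^2    [combine like terms]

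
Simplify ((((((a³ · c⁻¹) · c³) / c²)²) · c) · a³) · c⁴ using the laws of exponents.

a⁹·c⁵

((((((a³ · c⁻¹) · c³) / c²)²) · c) · a³) · c⁴
= ((((((a³ · c⁻¹) · c³)²) / ((c²)²)) · c) · a³) · c⁴    [power of a quotient]
= ((((((a³ · c⁻¹)²) · ((c³)²)) / ((c²)²)) · c) · a³) · c⁴    [power of a product]
= (((((((a³)²) · ((c⁻¹)²)) · ((c³)²)) / ((c²)²)) · c) · a³) · c⁴    [power of a product]
= (((((a⁶ · ((c⁻¹)²)) · ((c³)²)) / ((c²)²)) · c) · a³) · c⁴    [power of a power]
= (((((a⁶ · c⁻²) · ((c³)²)) / ((c²)²)) · c) · a³) · c⁴    [power of a power]
= (((((a⁶ · c⁻²) · c⁶) / ((c²)²)) · c) · a³) · c⁴    [power of a power]
= (((((a⁶ · c⁻²) · c⁶) / c⁴) · c) · a³) · c⁴    [power of a power]
= a⁹·c⁵    [quotient of powers; product of powers]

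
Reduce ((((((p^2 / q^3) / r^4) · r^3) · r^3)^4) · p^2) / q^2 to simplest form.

((((((p^2 / q^3) / r^4) · r^3) · r^3)^4) · p^2) / q^2
= ((((((p^2 / q^3) / r^4) · r^3)^4) · ((r^3)^4)) · p^2) / q^2    [power of a product]
= ((((((p^2 / q^3) / r^4)^4) · ((r^3)^4)) · ((r^3)^4)) · p^2) / q^2    [power of a product]
= ((((((p^2 / q^3)^4) / ((r^4)^4)) · ((r^3)^4)) · ((r^3)^4)) · p^2) / q^2    [power of a quotient]
= (((((((p^2)^4) / ((q^3)^4)) / ((r^4)^4)) · ((r^3)^4)) · ((r^3)^4)) · p^2) / q^2    [power of a quotient]
= (((((p^8 / ((q^3)^4)) / ((r^4)^4)) · ((r^3)^4)) · ((r^3)^4)) · p^2) / q^2    [power of a power]
= (((((p^8 / q^12) / ((r^4)^4)) · ((r^3)^4)) · ((r^3)^4)) · p^2) / q^2    [power of a power]
= (((((p^8 / q^12) / r^16) · ((r^3)^4)) · ((r^3)^4)) · p^2) / q^2    [power of a power]
= (((((p^8 / q^12) / r^16) · r^12) · ((r^3)^4)) · p^2) / q^2    [power of a power]
= (((((p^8 / q^12) / r^16) · r^12) · r^12) · p^2) / q^2    [power of a power]
= p^10q^(-14)r^8    [quotient of powers; product of powers]

p^10q^(-14)r^8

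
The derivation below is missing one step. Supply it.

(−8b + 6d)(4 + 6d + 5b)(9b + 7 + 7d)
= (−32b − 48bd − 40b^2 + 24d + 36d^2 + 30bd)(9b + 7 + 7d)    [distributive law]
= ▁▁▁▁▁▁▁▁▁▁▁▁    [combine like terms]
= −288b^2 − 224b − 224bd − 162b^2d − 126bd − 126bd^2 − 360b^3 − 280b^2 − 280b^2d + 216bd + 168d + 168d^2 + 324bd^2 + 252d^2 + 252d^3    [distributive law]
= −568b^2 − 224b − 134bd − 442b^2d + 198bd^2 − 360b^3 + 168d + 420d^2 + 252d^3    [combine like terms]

Applying combine like terms to the line above:

(−32b − 18bd − 40b^2 + 24d + 36d^2)(9b + 7 + 7d)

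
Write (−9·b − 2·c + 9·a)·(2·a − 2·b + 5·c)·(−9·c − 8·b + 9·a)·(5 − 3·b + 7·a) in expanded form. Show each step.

(−9·b − 2·c + 9·a)·(2·a − 2·b + 5·c)·(−9·c − 8·b + 9·a)·(5 − 3·b + 7·a)
= (−18·a·b + 18·b^2 − 45·b·c − 4·a·c + 4·b·c − 10·c^2 + 18·a^2 − 18·a·b + 45·a·c)·(−9·c − 8·b + 9·a)·(5 − 3·b + 7·a)    [distributive law]
= (−36·a·b + 18·b^2 − 41·b·c + 41·a·c − 10·c^2 + 18·a^2)·(−9·c − 8·b + 9·a)·(5 − 3·b + 7·a)    [combine like terms]
= (324·a·b·c + 288·a·b^2 − 324·a^2·b − 162·b^2·c − 144·b^3 + 162·a·b^2 + 369·b·c^2 + 328·b^2·c − 369·a·b·c − 369·a·c^2 − 328·a·b·c + 369·a^2·c + 90·c^3 + 80·b·c^2 − 90·a·c^2 − 162·a^2·c − 144·a^2·b + 162·a^3)·(5 − 3·b + 7·a)    [distributive law]
= (−373·a·b·c + 450·a·b^2 − 468·a^2·b + 166·b^2·c − 144·b^3 + 449·b·c^2 − 459·a·c^2 + 207·a^2·c + 90·c^3 + 162·a^3)·(5 − 3·b + 7·a)    [combine like terms]
= −1865·a·b·c + 1119·a·b^2·c − 2611·a^2·b·c + 2250·a·b^2 − 1350·a·b^3 + 3150·a^2·b^2 − 2340·a^2·b + 1404·a^2·b^2 − 3276·a^3·b + 830·b^2·c − 498·b^3·c + 1162·a·b^2·c − 720·b^3 + 432·b^4 − 1008·a·b^3 + 2245·b·c^2 − 1347·b^2·c^2 + 3143·a·b·c^2 − 2295·a·c^2 + 1377·a·b·c^2 − 3213·a^2·c^2 + 1035·a^2·c − 621·a^2·b·c + 1449·a^3·c + 450·c^3 − 270·b·c^3 + 630·a·c^3 + 810·a^3 − 486·a^3·b + 1134·a^4    [distributive law]
= −1865·a·b·c + 2281·a·b^2·c − 3232·a^2·b·c + 2250·a·b^2 − 2358·a·b^3 + 4554·a^2·b^2 − 2340·a^2·b − 3762·a^3·b + 830·b^2·c − 498·b^3·c − 720·b^3 + 432·b^4 + 2245·b·c^2 − 1347·b^2·c^2 + 4520·a·b·c^2 − 2295·a·c^2 − 3213·a^2·c^2 + 1035·a^2·c + 1449·a^3·c + 450·c^3 − 270·b·c^3 + 630·a·c^3 + 810·a^3 + 1134·a^4    [combine like terms]

−1865·a·b·c + 2281·a·b^2·c − 3232·a^2·b·c + 2250·a·b^2 − 2358·a·b^3 + 4554·a^2·b^2 − 2340·a^2·b − 3762·a^3·b + 830·b^2·c − 498·b^3·c − 720·b^3 + 432·b^4 + 2245·b·c^2 − 1347·b^2·c^2 + 4520·a·b·c^2 − 2295·a·c^2 − 3213·a^2·c^2 + 1035·a^2·c + 1449·a^3·c + 450·c^3 − 270·b·c^3 + 630·a·c^3 + 810·a^3 + 1134·a^4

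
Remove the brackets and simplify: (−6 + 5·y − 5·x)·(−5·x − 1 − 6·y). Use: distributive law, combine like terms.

(−6 + 5·y − 5·x)·(−5·x − 1 − 6·y)
= 30·x + 6 + 36·y − 25·x·y − 5·y − 30·y² + 25·x² + 5·x + 30·x·y    [distributive law]
= 35·x + 6 + 31·y + 5·x·y − 30·y² + 25·x²    [combine like terms]

35·x + 6 + 31·y + 5·x·y − 30·y² + 25·x²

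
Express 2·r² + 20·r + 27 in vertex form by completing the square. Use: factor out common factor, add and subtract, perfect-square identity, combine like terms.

2(r + 5)² - 23

2·r² + 20·r + 27
= 2(r² + 10·r) + 27    [factor out 2 from the r-terms]
= 2(r² + 10·r + 25 - 25) + 27    [add and subtract 25 inside the bracket]
= 2(r + 5)² - 50 + 27    [perfect-square identity]
= 2(r + 5)² - 23    [combine constants]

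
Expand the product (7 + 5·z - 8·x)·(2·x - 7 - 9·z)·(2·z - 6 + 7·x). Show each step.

(7 + 5·z - 8·x)·(2·x - 7 - 9·z)·(2·z - 6 + 7·x)
= (14·x - 49 - 63·z + 10·x·z - 35·z - 45·z^2 - 16·x^2 + 56·x + 72·x·z)·(2·z - 6 + 7·x)    [distributive law]
= (70·x - 49 - 98·z + 82·x·z - 45·z^2 - 16·x^2)·(2·z - 6 + 7·x)    [combine like terms]
= 140·x·z - 420·x + 490·x^2 - 98·z + 294 - 343·x - 196·z^2 + 588·z - 686·x·z + 164·x·z^2 - 492·x·z + 574·x^2·z - 90·z^3 + 270·z^2 - 315·x·z^2 - 32·x^2·z + 96·x^2 - 112·x^3    [distributive law]
= -1038·x·z - 763·x + 586·x^2 + 490·z + 294 + 74·z^2 - 151·x·z^2 + 542·x^2·z - 90·z^3 - 112·x^3    [combine like terms]

-1038·x·z - 763·x + 586·x^2 + 490·z + 294 + 74·z^2 - 151·x·z^2 + 542·x^2·z - 90·z^3 - 112·x^3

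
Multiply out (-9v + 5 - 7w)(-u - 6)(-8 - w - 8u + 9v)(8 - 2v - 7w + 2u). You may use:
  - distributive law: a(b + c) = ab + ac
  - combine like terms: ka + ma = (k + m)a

-6356uv + 2718uv² + 5697uvw - 1754u²v - 675uv²w - 364uvw² + 724u²vw + 306u²v² - 144u³v - 162uv³ - 6096v + 5292v² + 8118vw - 4050v²w - 2184vw² - 972v³ + 2720u - 5668uw + 880u² + 2569uw² - 1502u²w + 80u³ + 1920 - 4128w + 1806w² + 49uw³ + 378u²w² - 112u³w + 294w³

(-9v + 5 - 7w)(-u - 6)(-8 - w - 8u + 9v)(8 - 2v - 7w + 2u)
= (9uv + 54v - 5u - 30 + 7uw + 42w)(-8 - w - 8u + 9v)(8 - 2v - 7w + 2u)    [distributive law]
= (-72uv - 9uvw - 72u²v + 81uv² - 432v - 54vw - 432uv + 486v² + 40u + 5uw + 40u² - 45uv + 240 + 30w + 240u - 270v - 56uw - 7uw² - 56u²w + 63uvw - 336w - 42w² - 336uw + 378vw)(8 - 2v - 7w + 2u)    [distributive law]
= (-549uv + 54uvw - 72u²v + 81uv² - 702v + 324vw + 486v² + 280u - 387uw + 40u² + 240 - 306w - 7uw² - 56u²w - 42w²)(8 - 2v - 7w + 2u)    [combine like terms]
= -4392uv + 1098uv² + 3843uvw - 1098u²v + 432uvw - 108uv²w - 378uvw² + 108u²vw - 576u²v + 144u²v² + 504u²vw - 144u³v + 648uv² - 162uv³ - 567uv²w + 162u²v² - 5616v + 1404v² + 4914vw - 1404uv + 2592vw - 648v²w - 2268vw² + 648uvw + 3888v² - 972v³ - 3402v²w + 972uv² + 2240u - 560uv - 1960uw + 560u² - 3096uw + 774uvw + 2709uw² - 774u²w + 320u² - 80u²v - 280u²w + 80u³ + 1920 - 480v - 1680w + 480u - 2448w + 612vw + 2142w² - 612uw - 56uw² + 14uvw² + 49uw³ - 14u²w² - 448u²w + 112u²vw + 392u²w² - 112u³w - 336w² + 84vw² + 294w³ - 84uw²    [distributive law]
= -6356uv + 2718uv² + 5697uvw - 1754u²v - 675uv²w - 364uvw² + 724u²vw + 306u²v² - 144u³v - 162uv³ - 6096v + 5292v² + 8118vw - 4050v²w - 2184vw² - 972v³ + 2720u - 5668uw + 880u² + 2569uw² - 1502u²w + 80u³ + 1920 - 4128w + 1806w² + 49uw³ + 378u²w² - 112u³w + 294w³    [combine like terms]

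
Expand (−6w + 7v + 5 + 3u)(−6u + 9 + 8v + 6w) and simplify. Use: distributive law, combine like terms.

54uw − 24w − 6vw − 36w² − 18uv + 103v + 56v² − 3u + 45 − 18u²

(−6w + 7v + 5 + 3u)(−6u + 9 + 8v + 6w)
= 36uw − 54w − 48vw − 36w² − 42uv + 63v + 56v² + 42vw − 30u + 45 + 40v + 30w − 18u² + 27u + 24uv + 18uw    [distributive law]
= 54uw − 24w − 6vw − 36w² − 18uv + 103v + 56v² − 3u + 45 − 18u²    [combine like terms]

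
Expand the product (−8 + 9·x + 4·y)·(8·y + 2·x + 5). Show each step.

(−8 + 9·x + 4·y)·(8·y + 2·x + 5)
= −64·y − 16·x − 40 + 72·x·y + 18·x^2 + 45·x + 32·y^2 + 8·x·y + 20·y    [distributive law]
= −44·y + 29·x − 40 + 80·x·y + 18·x^2 + 32·y^2    [combine like terms]

−44·y + 29·x − 40 + 80·x·y + 18·x^2 + 32·y^2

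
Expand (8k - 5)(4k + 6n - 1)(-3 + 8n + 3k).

-180k^2 + 400k^2n + 96k^3 - 458kn + 384kn^2 + 99k + 130n - 240n^2 - 15

(8k - 5)(4k + 6n - 1)(-3 + 8n + 3k)
= (32k^2 + 48kn - 8k - 20k - 30n + 5)(-3 + 8n + 3k)    [distributive law]
= (32k^2 + 48kn - 28k - 30n + 5)(-3 + 8n + 3k)    [combine like terms]
= -96k^2 + 256k^2n + 96k^3 - 144kn + 384kn^2 + 144k^2n + 84k - 224kn - 84k^2 + 90n - 240n^2 - 90kn - 15 + 40n + 15k    [distributive law]
= -180k^2 + 400k^2n + 96k^3 - 458kn + 384kn^2 + 99k + 130n - 240n^2 - 15    [combine like terms]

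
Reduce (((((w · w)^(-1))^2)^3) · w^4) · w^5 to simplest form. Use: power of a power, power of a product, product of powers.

(((((w · w)^(-1))^2)^3) · w^4) · w^5
= ((((w · w)^(-1))^6) · w^4) · w^5    [power of a power]
= (((w · w)^(-6)) · w^4) · w^5    [power of a power]
= (((w^(-6)) · (w^(-6))) · w^4) · w^5    [power of a product]
= (w^(-12) · w^4) · w^5    [product of powers]
= w^(-8) · w^5    [product of powers]
= w^(-3)    [product of powers]

w^(-3)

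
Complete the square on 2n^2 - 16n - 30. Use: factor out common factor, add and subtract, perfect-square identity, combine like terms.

2n^2 - 16n - 30
= 2(n^2 - 8n) - 30    [factor out 2 from the n-terms]
= 2(n^2 - 8n + 16 - 16) - 30    [add and subtract 16 inside the bracket]
= 2(n - 4)^2 - 32 - 30    [perfect-square identity]
= 2(n - 4)^2 - 62    [combine constants]

2(n - 4)^2 - 62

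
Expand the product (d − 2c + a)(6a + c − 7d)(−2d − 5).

(d − 2c + a)(6a + c − 7d)(−2d − 5)
= (6ad + cd − 7d^2 − 12ac − 2c^2 + 14cd + 6a^2 + ac − 7ad)(−2d − 5)    [distributive law]
= (−ad + 15cd − 7d^2 − 11ac − 2c^2 + 6a^2)(−2d − 5)    [combine like terms]
= 2ad^2 + 5ad − 30cd^2 − 75cd + 14d^3 + 35d^2 + 22acd + 55ac + 4c^2d + 10c^2 − 12a^2d − 30a^2    [distributive law]

2ad^2 + 5ad − 30cd^2 − 75cd + 14d^3 + 35d^2 + 22acd + 55ac + 4c^2d + 10c^2 − 12a^2d − 30a^2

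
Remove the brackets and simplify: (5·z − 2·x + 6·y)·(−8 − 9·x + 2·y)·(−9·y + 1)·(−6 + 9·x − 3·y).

−2100·y·z + 1035·x·y·z − 570·y²·z + 240·z − 90·x·z + 3645·x²·y·z − 2025·x·y²·z − 405·x²·z + 270·y³·z + 732·x·y − 900·x²·y + 1470·x·y² − 96·x + 36·x² − 1458·x³·y + 5184·x²·y² + 162·x³ − 2538·x·y³ − 2520·y² − 684·y³ + 288·y + 324·y⁴

(5·z − 2·x + 6·y)·(−8 − 9·x + 2·y)·(−9·y + 1)·(−6 + 9·x − 3·y)
= (−40·z − 45·x·z + 10·y·z + 16·x + 18·x² − 4·x·y − 48·y − 54·x·y + 12·y²)·(−9·y + 1)·(−6 + 9·x − 3·y)    [distributive law]
= (−40·z − 45·x·z + 10·y·z + 16·x + 18·x² − 58·x·y − 48·y + 12·y²)·(−9·y + 1)·(−6 + 9·x − 3·y)    [combine like terms]
= (360·y·z − 40·z + 405·x·y·z − 45·x·z − 90·y²·z + 10·y·z − 144·x·y + 16·x − 162·x²·y + 18·x² + 522·x·y² − 58·x·y + 432·y² − 48·y − 108·y³ + 12·y²)·(−6 + 9·x − 3·y)    [distributive law]
= (370·y·z − 40·z + 405·x·y·z − 45·x·z − 90·y²·z − 202·x·y + 16·x − 162·x²·y + 18·x² + 522·x·y² + 444·y² − 48·y − 108·y³)·(−6 + 9·x − 3·y)    [combine like terms]
= −2220·y·z + 3330·x·y·z − 1110·y²·z + 240·z − 360·x·z + 120·y·z − 2430·x·y·z + 3645·x²·y·z − 1215·x·y²·z + 270·x·z − 405·x²·z + 135·x·y·z + 540·y²·z − 810·x·y²·z + 270·y³·z + 1212·x·y − 1818·x²·y + 606·x·y² − 96·x + 144·x² − 48·x·y + 972·x²·y − 1458·x³·y + 486·x²·y² − 108·x² + 162·x³ − 54·x²·y − 3132·x·y² + 4698·x²·y² − 1566·x·y³ − 2664·y² + 3996·x·y² − 1332·y³ + 288·y − 432·x·y + 144·y² + 648·y³ − 972·x·y³ + 324·y⁴    [distributive law]
= −2100·y·z + 1035·x·y·z − 570·y²·z + 240·z − 90·x·z + 3645·x²·y·z − 2025·x·y²·z − 405·x²·z + 270·y³·z + 732·x·y − 900·x²·y + 1470·x·y² − 96·x + 36·x² − 1458·x³·y + 5184·x²·y² + 162·x³ − 2538·x·y³ − 2520·y² − 684·y³ + 288·y + 324·y⁴    [combine like terms]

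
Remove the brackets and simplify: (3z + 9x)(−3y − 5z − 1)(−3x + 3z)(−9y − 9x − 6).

(3z + 9x)(−3y − 5z − 1)(−3x + 3z)(−9y − 9x − 6)
= (−9yz − 15z^2 − 3z − 27xy − 45xz − 9x)(−3x + 3z)(−9y − 9x − 6)    [distributive law]
= (27xyz − 27yz^2 + 45xz^2 − 45z^3 + 9xz − 9z^2 + 81x^2y − 81xyz + 135x^2z − 135xz^2 + 27x^2 − 27xz)(−9y − 9x − 6)    [distributive law]
= (−54xyz − 27yz^2 − 90xz^2 − 45z^3 − 18xz − 9z^2 + 81x^2y + 135x^2z + 27x^2)(−9y − 9x − 6)    [combine like terms]
= 486xy^2z + 486x^2yz + 324xyz + 243y^2z^2 + 243xyz^2 + 162yz^2 + 810xyz^2 + 810x^2z^2 + 540xz^2 + 405yz^3 + 405xz^3 + 270z^3 + 162xyz + 162x^2z + 108xz + 81yz^2 + 81xz^2 + 54z^2 − 729x^2y^2 − 729x^3y − 486x^2y − 1215x^2yz − 1215x^3z − 810x^2z − 243x^2y − 243x^3 − 162x^2    [distributive law]
= 486xy^2z − 729x^2yz + 486xyz + 243y^2z^2 + 1053xyz^2 + 243yz^2 + 810x^2z^2 + 621xz^2 + 405yz^3 + 405xz^3 + 270z^3 − 648x^2z + 108xz + 54z^2 − 729x^2y^2 − 729x^3y − 729x^2y − 1215x^3z − 243x^3 − 162x^2    [combine like terms]

486xy^2z − 729x^2yz + 486xyz + 243y^2z^2 + 1053xyz^2 + 243yz^2 + 810x^2z^2 + 621xz^2 + 405yz^3 + 405xz^3 + 270z^3 − 648x^2z + 108xz + 54z^2 − 729x^2y^2 − 729x^3y − 729x^2y − 1215x^3z − 243x^3 − 162x^2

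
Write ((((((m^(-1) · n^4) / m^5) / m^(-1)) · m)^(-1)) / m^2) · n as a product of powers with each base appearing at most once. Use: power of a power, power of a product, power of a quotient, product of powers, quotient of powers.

m^2n^(-3)

((((((m^(-1) · n^4) / m^5) / m^(-1)) · m)^(-1)) / m^2) · n
= ((((((m^(-1) · n^4) / m^5) / m^(-1))^(-1)) · (m^(-1))) / m^2) · n    [power of a product]
= ((((((m^(-1) · n^4) / m^5)^(-1)) / ((m^(-1))^(-1))) · (m^(-1))) / m^2) · n    [power of a quotient]
= ((((((m^(-1) · n^4)^(-1)) / ((m^5)^(-1))) / ((m^(-1))^(-1))) · (m^(-1))) / m^2) · n    [power of a quotient]
= (((((((m^(-1))^(-1)) · ((n^4)^(-1))) / ((m^5)^(-1))) / ((m^(-1))^(-1))) · (m^(-1))) / m^2) · n    [power of a product]
= (((((m · ((n^4)^(-1))) / ((m^5)^(-1))) / ((m^(-1))^(-1))) · (m^(-1))) / m^2) · n    [power of a power]
= (((((m · n^(-4)) / ((m^5)^(-1))) / ((m^(-1))^(-1))) · (m^(-1))) / m^2) · n    [power of a power]
= (((((m · n^(-4)) / m^(-5)) / ((m^(-1))^(-1))) · (m^(-1))) / m^2) · n    [power of a power]
= (((((m · n^(-4)) / m^(-5)) / m) · (m^(-1))) / m^2) · n    [power of a power]
= m^2n^(-3)    [quotient of powers; product of powers]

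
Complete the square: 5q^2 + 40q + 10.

5(q + 4)^2 − 70

5q^2 + 40q + 10
= 5(q^2 + 8q) + 10    [factor out 5 from the q-terms]
= 5(q^2 + 8q + 16 − 16) + 10    [add and subtract 16 inside the bracket]
= 5(q + 4)^2 − 80 + 10    [perfect-square identity]
= 5(q + 4)^2 − 70    [combine constants]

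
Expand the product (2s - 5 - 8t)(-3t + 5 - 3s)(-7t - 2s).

(2s - 5 - 8t)(-3t + 5 - 3s)(-7t - 2s)
= (-6st + 10s - 6s^2 + 15t - 25 + 15s + 24t^2 - 40t + 24st)(-7t - 2s)    [distributive law]
= (18st + 25s - 6s^2 - 25t - 25 + 24t^2)(-7t - 2s)    [combine like terms]
= -126st^2 - 36s^2t - 175st - 50s^2 + 42s^2t + 12s^3 + 175t^2 + 50st + 175t + 50s - 168t^3 - 48st^2    [distributive law]
= -174st^2 + 6s^2t - 125st - 50s^2 + 12s^3 + 175t^2 + 175t + 50s - 168t^3    [combine like terms]

-174st^2 + 6s^2t - 125st - 50s^2 + 12s^3 + 175t^2 + 175t + 50s - 168t^3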